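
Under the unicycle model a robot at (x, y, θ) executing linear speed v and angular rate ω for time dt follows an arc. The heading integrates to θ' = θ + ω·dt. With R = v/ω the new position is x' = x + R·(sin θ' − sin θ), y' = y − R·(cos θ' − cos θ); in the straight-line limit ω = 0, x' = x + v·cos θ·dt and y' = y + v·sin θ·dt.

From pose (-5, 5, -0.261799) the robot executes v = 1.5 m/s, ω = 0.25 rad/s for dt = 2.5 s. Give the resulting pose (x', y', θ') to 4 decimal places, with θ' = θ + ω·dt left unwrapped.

(-1.3155, 5.1870, 0.3632)

θ' = -0.2618 + 0.25·2.5 = 0.3632
R = v/ω = 1.5/0.25 = 6.0000
x' = -5 + 6.0000·(sin 0.3632 − sin -0.2618) = -1.3155
y' = 5 − 6.0000·(cos 0.3632 − cos -0.2618) = 5.1870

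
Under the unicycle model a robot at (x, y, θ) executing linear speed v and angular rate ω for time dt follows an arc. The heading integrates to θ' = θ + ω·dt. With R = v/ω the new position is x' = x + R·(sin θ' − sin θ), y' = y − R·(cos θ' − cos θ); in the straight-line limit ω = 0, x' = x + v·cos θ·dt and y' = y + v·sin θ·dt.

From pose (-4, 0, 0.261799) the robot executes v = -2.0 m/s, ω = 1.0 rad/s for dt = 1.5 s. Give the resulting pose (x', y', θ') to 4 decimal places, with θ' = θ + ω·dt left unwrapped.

θ' = 0.2618 + 1.0·1.5 = 1.7618
R = v/ω = -2.0/1.0 = -2.0000
x' = -4 + -2.0000·(sin 1.7618 − sin 0.2618) = -5.4460
y' = 0 − -2.0000·(cos 1.7618 − cos 0.2618) = -2.3115

(-5.4460, -2.3115, 1.7618)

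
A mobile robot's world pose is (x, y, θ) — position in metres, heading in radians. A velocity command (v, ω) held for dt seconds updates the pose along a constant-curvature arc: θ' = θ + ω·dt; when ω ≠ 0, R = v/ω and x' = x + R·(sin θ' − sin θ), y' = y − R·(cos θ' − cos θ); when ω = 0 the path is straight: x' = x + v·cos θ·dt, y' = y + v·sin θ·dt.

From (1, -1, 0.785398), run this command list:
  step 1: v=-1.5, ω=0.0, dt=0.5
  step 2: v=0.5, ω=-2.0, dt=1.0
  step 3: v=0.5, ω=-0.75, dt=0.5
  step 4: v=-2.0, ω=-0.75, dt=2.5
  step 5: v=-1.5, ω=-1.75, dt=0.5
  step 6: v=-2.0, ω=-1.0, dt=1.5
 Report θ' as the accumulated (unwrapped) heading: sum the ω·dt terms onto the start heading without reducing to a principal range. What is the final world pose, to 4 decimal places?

(3.9571, -2.4218, -5.8396)

step 1: θ'=0.7854 (straight) → pose (0.4697, -1.5303, 0.7854)
step 2: θ'=-1.2146 (R=-0.2500) → pose (0.8808, -1.6199, -1.2146)
step 3: θ'=-1.5896 (R=-0.6667) → pose (0.9225, -1.8649, -1.5896)
step 4: θ'=-3.4646 (R=2.6667) → pose (4.4351, 0.6137, -3.4646)
step 5: θ'=-4.3396 (R=0.8571) → pose (4.9613, 0.1130, -4.3396)
step 6: θ'=-5.8396 (R=2.0000) → pose (3.9571, -2.4218, -5.8396)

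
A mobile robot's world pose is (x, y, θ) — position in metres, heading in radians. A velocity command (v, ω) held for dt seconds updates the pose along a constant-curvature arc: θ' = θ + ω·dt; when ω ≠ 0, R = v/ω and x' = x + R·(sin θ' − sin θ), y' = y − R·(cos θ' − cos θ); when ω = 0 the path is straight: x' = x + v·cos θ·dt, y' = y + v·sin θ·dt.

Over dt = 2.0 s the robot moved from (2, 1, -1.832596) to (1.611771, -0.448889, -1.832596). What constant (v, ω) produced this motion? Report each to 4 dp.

Δθ = -1.832596 − -1.832596 = 0.000000
ω = Δθ/dt = 0.000000/2.0 = 0.0000
ω = 0 → v = (Δx·cos θ + Δy·sin θ)/dt = 0.7500

v = 0.7500, ω = 0.0000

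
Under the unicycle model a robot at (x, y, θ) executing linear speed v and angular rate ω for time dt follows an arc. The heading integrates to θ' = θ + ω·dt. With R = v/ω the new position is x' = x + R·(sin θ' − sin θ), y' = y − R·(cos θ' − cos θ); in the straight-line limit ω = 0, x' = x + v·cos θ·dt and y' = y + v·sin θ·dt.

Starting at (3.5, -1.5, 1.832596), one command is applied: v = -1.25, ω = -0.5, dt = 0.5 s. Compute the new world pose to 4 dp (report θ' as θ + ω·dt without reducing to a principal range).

θ' = 1.8326 + -0.5·0.5 = 1.5826
R = v/ω = -1.25/-0.5 = 2.5000
x' = 3.5 + 2.5000·(sin 1.5826 − sin 1.8326) = 3.5850
y' = -1.5 − 2.5000·(cos 1.5826 − cos 1.8326) = -2.1175

(3.5850, -2.1175, 1.5826)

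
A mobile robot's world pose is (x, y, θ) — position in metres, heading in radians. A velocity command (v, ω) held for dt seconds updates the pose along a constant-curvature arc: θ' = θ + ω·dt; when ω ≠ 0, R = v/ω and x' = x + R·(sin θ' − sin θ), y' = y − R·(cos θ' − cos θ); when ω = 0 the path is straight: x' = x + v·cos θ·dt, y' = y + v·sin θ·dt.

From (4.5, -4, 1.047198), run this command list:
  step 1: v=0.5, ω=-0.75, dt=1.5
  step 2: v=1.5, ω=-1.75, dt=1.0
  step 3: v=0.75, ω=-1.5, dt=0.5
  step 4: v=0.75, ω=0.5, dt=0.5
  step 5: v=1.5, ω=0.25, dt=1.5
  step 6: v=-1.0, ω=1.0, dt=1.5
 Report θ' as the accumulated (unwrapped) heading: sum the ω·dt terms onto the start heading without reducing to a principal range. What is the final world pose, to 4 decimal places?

step 1: θ'=-0.0778 (R=-0.6667) → pose (5.1292, -3.6687, -0.0778)
step 2: θ'=-1.8278 (R=-0.8571) → pose (5.8915, -4.7411, -1.8278)
step 3: θ'=-2.5778 (R=-0.5000) → pose (5.6752, -5.0366, -2.5778)
step 4: θ'=-2.3278 (R=1.5000) → pose (5.3864, -5.2744, -2.3278)
step 5: θ'=-1.9528 (R=6.0000) → pose (4.1803, -7.1582, -1.9528)
step 6: θ'=-0.4528 (R=-1.0000) → pose (3.6898, -5.8861, -0.4528)

(3.6898, -5.8861, -0.4528)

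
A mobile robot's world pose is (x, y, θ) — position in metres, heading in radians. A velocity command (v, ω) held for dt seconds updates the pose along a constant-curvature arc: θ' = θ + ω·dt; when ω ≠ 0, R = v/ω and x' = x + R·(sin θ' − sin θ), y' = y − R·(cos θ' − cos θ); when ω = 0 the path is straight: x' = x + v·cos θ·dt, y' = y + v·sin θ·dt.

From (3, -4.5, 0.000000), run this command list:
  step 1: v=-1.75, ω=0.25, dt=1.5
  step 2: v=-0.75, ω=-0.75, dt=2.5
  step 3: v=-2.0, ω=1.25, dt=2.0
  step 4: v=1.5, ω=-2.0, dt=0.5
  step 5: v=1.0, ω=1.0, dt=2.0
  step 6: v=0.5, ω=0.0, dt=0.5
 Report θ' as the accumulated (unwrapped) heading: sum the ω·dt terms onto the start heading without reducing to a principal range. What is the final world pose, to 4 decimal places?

(-2.4337, -1.3871, 2.0000)

step 1: θ'=0.3750 (R=-7.0000) → pose (0.4361, -4.9864, 0.3750)
step 2: θ'=-1.5000 (R=1.0000) → pose (-0.9277, -4.1267, -1.5000)
step 3: θ'=1.0000 (R=-1.6000) → pose (-3.8700, -3.3754, 1.0000)
step 4: θ'=0.0000 (R=-0.7500) → pose (-3.2389, -3.0306, 0.0000)
step 5: θ'=2.0000 (R=1.0000) → pose (-2.3296, -1.6145, 2.0000)
step 6: θ'=2.0000 (straight) → pose (-2.4337, -1.3871, 2.0000)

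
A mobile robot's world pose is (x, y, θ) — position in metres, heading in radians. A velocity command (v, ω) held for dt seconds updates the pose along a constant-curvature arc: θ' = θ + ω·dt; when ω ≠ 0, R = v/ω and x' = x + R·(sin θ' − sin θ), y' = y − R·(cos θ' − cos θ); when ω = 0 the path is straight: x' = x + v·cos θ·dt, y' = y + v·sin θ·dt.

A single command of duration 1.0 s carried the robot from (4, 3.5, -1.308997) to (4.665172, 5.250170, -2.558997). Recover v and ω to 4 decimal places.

v = -2.0000, ω = -1.2500

Δθ = -2.558997 − -1.308997 = -1.250000
ω = Δθ/dt = -1.250000/1.0 = -1.2500
R = −Δy/(cos θ' − cos θ) = 1.6000
v = R·ω = 1.6000·-1.2500 = -2.0000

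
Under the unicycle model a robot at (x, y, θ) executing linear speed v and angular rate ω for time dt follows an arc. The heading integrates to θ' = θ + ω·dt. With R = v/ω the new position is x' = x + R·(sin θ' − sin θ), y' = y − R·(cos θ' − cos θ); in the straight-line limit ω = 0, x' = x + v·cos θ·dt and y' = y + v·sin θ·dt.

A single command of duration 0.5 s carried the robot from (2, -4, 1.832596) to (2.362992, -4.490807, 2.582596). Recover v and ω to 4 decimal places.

Δθ = 2.582596 − 1.832596 = 0.750000
ω = Δθ/dt = 0.750000/0.5 = 1.5000
R = −Δy/(cos θ' − cos θ) = -0.8333
v = R·ω = -0.8333·1.5000 = -1.2500

v = -1.2500, ω = 1.5000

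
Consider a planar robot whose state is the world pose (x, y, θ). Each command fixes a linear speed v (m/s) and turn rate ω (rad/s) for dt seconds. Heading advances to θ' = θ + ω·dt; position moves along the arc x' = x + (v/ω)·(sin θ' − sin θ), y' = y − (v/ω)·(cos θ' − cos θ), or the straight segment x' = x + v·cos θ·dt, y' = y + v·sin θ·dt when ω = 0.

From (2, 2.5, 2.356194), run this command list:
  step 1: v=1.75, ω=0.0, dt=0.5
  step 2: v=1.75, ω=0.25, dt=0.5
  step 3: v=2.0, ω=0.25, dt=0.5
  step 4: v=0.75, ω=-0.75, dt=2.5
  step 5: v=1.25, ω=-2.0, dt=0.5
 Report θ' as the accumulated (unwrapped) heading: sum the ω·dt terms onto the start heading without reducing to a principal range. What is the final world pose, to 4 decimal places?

step 1: θ'=2.3562 (straight) → pose (1.3813, 3.1187, 2.3562)
step 2: θ'=2.4812 (R=7.0000) → pose (0.7256, 3.6972, 2.4812)
step 3: θ'=2.6062 (R=8.0000) → pose (-0.1004, 4.2597, 2.6062)
step 4: θ'=0.7312 (R=-1.0000) → pose (-0.2580, 5.8642, 0.7312)
step 5: θ'=-0.2688 (R=-0.6250) → pose (0.3253, 6.0015, -0.2688)

(0.3253, 6.0015, -0.2688)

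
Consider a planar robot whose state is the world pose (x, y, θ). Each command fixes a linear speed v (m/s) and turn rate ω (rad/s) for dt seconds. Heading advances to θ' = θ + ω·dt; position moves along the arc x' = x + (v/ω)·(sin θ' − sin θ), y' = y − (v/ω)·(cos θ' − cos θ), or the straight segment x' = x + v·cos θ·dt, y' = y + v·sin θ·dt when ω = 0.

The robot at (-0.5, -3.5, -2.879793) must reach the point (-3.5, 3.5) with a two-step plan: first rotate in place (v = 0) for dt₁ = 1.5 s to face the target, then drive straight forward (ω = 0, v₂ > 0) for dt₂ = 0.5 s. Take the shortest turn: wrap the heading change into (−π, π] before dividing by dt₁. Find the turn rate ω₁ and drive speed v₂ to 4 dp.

heading to target = atan2(3.5−-3.5, -3.5−-0.5) = 1.9757
Δθ = wrap(1.9757 − -2.8798) = -1.4277; ω₁ = Δθ/dt₁ = -0.9518
distance = √((-3.5−-0.5)² + (3.5−-3.5)²) = 7.6158; v₂ = distance/dt₂ = 15.2315

ω₁ = -0.9518, v₂ = 15.2315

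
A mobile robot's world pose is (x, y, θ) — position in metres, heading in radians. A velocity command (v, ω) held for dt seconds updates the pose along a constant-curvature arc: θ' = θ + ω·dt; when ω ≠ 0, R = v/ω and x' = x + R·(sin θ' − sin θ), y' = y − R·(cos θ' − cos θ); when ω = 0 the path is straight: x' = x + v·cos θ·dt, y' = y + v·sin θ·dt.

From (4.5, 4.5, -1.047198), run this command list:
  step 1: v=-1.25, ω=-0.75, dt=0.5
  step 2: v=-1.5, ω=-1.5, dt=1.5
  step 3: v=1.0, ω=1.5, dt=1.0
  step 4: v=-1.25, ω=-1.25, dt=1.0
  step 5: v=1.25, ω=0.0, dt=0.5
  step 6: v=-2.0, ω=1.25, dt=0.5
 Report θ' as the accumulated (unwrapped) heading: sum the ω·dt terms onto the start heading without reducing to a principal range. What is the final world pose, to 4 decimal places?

(6.3873, 6.4989, -2.7972)

step 1: θ'=-1.4222 (R=1.6667) → pose (4.2951, 5.0866, -1.4222)
step 2: θ'=-3.6722 (R=1.0000) → pose (5.7901, 6.0971, -3.6722)
step 3: θ'=-2.1722 (R=0.6667) → pose (4.9030, 5.8993, -2.1722)
step 4: θ'=-3.4222 (R=1.0000) → pose (6.0045, 6.2944, -3.4222)
step 5: θ'=-3.4222 (straight) → pose (5.4040, 6.4675, -3.4222)
step 6: θ'=-2.7972 (R=-1.6000) → pose (6.3873, 6.4989, -2.7972)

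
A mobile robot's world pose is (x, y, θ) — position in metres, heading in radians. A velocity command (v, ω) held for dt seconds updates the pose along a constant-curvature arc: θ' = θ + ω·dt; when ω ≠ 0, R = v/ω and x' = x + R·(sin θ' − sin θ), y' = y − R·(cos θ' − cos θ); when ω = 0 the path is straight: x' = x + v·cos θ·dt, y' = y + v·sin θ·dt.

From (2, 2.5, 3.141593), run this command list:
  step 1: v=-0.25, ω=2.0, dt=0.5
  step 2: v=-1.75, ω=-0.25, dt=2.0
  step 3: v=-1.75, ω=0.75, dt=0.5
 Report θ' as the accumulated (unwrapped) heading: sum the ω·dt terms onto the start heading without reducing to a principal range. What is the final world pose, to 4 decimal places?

(5.3118, 5.4705, 4.0166)

step 1: θ'=4.1416 (R=-0.1250) → pose (2.1052, 2.5575, 4.1416)
step 2: θ'=3.6416 (R=7.0000) → pose (4.6395, 4.9184, 3.6416)
step 3: θ'=4.0166 (R=-2.3333) → pose (5.3118, 5.4705, 4.0166)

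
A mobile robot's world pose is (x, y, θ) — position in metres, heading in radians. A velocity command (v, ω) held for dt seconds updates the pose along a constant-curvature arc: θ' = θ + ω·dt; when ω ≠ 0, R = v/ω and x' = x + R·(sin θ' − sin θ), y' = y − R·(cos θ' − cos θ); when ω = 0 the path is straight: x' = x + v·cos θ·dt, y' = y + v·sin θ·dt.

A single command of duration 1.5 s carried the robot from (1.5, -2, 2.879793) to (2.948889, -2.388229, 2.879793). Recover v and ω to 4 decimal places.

Δθ = 2.879793 − 2.879793 = 0.000000
ω = Δθ/dt = 0.000000/1.5 = 0.0000
ω = 0 → v = (Δx·cos θ + Δy·sin θ)/dt = -1.0000

v = -1.0000, ω = 0.0000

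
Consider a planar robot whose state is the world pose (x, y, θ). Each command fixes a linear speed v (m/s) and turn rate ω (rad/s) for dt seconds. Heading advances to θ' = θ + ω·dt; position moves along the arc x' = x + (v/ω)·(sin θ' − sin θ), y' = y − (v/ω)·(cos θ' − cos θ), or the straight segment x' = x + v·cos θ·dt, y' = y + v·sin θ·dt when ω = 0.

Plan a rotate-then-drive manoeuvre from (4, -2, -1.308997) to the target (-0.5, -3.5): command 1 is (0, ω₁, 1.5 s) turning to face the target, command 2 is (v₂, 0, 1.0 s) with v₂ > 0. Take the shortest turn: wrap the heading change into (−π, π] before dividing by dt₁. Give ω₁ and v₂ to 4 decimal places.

heading to target = atan2(-3.5−-2, -0.5−4) = -2.8198
Δθ = wrap(-2.8198 − -1.3090) = -1.5108; ω₁ = Δθ/dt₁ = -1.0072
distance = √((-0.5−4)² + (-3.5−-2)²) = 4.7434; v₂ = distance/dt₂ = 4.7434

ω₁ = -1.0072, v₂ = 4.7434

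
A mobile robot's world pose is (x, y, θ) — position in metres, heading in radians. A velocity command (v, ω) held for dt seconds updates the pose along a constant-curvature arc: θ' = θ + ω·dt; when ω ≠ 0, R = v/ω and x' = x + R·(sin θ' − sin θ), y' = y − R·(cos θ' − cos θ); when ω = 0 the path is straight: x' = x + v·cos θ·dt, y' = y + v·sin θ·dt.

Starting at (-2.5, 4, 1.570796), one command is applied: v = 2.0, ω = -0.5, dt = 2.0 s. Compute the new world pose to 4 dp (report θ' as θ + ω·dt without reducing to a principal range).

(-0.6612, 7.3659, 0.5708)

θ' = 1.5708 + -0.5·2.0 = 0.5708
R = v/ω = 2.0/-0.5 = -4.0000
x' = -2.5 + -4.0000·(sin 0.5708 − sin 1.5708) = -0.6612
y' = 4 − -4.0000·(cos 0.5708 − cos 1.5708) = 7.3659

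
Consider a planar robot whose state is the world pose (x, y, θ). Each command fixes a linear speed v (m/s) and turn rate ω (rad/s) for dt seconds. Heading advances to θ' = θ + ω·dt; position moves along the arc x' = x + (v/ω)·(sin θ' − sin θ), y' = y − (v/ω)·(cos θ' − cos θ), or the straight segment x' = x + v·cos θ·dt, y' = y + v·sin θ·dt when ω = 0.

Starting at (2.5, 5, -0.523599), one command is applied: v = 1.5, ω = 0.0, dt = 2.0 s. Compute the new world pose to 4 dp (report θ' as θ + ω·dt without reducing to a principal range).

θ' = -0.5236 + 0.0·2.0 = -0.5236
ω = 0 → straight: x' = 2.5 + 1.5·cos(-0.5236)·2.0 = 5.0981
y' = 5 + 1.5·sin(-0.5236)·2.0 = 3.5000

(5.0981, 3.5000, -0.5236)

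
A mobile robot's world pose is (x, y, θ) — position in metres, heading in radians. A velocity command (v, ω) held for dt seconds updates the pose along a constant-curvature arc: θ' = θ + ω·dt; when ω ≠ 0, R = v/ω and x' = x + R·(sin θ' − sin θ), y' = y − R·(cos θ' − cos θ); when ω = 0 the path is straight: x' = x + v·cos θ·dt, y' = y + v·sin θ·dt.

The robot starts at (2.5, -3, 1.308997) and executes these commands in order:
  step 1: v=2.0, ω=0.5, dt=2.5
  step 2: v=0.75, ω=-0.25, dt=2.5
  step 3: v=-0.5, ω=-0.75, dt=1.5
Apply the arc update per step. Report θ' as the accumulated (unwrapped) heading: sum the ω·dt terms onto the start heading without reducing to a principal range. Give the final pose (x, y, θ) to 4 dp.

step 1: θ'=2.5590 (R=4.0000) → pose (0.8371, 1.3754, 2.5590)
step 2: θ'=1.9340 (R=-3.0000) → pose (-0.3166, 2.8147, 1.9340)
step 3: θ'=0.8090 (R=0.6667) → pose (-0.4574, 2.1177, 0.8090)

(-0.4574, 2.1177, 0.8090)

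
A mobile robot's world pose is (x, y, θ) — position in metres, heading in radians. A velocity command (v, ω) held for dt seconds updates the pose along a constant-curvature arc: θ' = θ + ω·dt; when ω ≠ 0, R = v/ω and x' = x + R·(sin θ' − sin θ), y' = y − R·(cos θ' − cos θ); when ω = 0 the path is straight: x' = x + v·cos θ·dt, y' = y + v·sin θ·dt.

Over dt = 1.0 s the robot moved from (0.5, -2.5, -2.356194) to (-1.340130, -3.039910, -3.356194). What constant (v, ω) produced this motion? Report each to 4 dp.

v = 2.0000, ω = -1.0000

Δθ = -3.356194 − -2.356194 = -1.000000
ω = Δθ/dt = -1.000000/1.0 = -1.0000
R = Δx/(sin θ' − sin θ) = -2.0000
v = R·ω = -2.0000·-1.0000 = 2.0000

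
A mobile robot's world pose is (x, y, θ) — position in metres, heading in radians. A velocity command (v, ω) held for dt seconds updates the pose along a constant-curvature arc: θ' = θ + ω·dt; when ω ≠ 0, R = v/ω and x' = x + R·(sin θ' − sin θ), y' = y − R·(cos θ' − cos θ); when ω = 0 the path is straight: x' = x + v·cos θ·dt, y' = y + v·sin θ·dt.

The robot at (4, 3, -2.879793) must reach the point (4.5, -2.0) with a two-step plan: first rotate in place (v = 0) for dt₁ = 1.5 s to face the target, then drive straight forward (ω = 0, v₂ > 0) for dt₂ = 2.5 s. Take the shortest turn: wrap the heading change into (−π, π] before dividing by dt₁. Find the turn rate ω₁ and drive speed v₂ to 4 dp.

heading to target = atan2(-2−3, 4.5−4) = -1.4711
Δθ = wrap(-1.4711 − -2.8798) = 1.4087; ω₁ = Δθ/dt₁ = 0.9391
distance = √((4.5−4)² + (-2−3)²) = 5.0249; v₂ = distance/dt₂ = 2.0100

ω₁ = 0.9391, v₂ = 2.0100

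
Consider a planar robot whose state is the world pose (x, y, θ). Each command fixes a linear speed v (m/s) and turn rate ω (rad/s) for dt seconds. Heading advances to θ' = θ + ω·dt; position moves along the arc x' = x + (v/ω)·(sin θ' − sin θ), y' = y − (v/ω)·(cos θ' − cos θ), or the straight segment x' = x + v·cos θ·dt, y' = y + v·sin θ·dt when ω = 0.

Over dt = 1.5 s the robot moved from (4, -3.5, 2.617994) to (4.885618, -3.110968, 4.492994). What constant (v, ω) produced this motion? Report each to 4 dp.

v = -0.7500, ω = 1.2500

Δθ = 4.492994 − 2.617994 = 1.875000
ω = Δθ/dt = 1.875000/1.5 = 1.2500
R = Δx/(sin θ' − sin θ) = -0.6000
v = R·ω = -0.6000·1.2500 = -0.7500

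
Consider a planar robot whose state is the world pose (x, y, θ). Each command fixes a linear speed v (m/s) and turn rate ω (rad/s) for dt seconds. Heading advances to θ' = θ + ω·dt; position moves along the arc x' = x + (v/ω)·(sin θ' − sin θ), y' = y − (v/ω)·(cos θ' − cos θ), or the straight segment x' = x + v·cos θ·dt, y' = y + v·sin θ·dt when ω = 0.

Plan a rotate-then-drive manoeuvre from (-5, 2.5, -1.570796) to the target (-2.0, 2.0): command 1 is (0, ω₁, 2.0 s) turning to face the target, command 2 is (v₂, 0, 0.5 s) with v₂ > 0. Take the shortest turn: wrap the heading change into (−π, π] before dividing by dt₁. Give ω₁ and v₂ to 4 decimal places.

ω₁ = 0.7028, v₂ = 6.0828

heading to target = atan2(2−2.5, -2−-5) = -0.1651
Δθ = wrap(-0.1651 − -1.5708) = 1.4056; ω₁ = Δθ/dt₁ = 0.7028
distance = √((-2−-5)² + (2−2.5)²) = 3.0414; v₂ = distance/dt₂ = 6.0828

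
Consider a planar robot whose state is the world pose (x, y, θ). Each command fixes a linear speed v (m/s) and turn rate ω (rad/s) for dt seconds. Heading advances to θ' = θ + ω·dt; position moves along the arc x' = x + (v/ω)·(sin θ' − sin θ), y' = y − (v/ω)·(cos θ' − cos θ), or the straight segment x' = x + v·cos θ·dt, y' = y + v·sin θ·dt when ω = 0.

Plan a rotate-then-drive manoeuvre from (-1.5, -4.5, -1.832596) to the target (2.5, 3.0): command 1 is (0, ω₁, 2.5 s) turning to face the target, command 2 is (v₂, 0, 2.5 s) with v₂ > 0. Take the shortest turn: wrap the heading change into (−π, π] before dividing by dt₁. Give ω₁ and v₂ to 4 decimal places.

heading to target = atan2(3−-4.5, 2.5−-1.5) = 1.0808
Δθ = wrap(1.0808 − -1.8326) = 2.9134; ω₁ = Δθ/dt₁ = 1.1654
distance = √((2.5−-1.5)² + (3−-4.5)²) = 8.5000; v₂ = distance/dt₂ = 3.4000

ω₁ = 1.1654, v₂ = 3.4000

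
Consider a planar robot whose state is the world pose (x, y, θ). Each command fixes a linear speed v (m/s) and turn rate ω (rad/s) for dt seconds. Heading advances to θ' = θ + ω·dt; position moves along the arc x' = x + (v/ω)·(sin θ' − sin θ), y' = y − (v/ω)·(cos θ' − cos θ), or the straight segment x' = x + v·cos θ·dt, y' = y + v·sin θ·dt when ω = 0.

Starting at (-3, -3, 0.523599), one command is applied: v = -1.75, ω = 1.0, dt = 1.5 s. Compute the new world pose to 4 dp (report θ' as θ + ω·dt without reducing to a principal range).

(-3.6986, -5.2811, 2.0236)

θ' = 0.5236 + 1.0·1.5 = 2.0236
R = v/ω = -1.75/1.0 = -1.7500
x' = -3 + -1.7500·(sin 2.0236 − sin 0.5236) = -3.6986
y' = -3 − -1.7500·(cos 2.0236 − cos 0.5236) = -5.2811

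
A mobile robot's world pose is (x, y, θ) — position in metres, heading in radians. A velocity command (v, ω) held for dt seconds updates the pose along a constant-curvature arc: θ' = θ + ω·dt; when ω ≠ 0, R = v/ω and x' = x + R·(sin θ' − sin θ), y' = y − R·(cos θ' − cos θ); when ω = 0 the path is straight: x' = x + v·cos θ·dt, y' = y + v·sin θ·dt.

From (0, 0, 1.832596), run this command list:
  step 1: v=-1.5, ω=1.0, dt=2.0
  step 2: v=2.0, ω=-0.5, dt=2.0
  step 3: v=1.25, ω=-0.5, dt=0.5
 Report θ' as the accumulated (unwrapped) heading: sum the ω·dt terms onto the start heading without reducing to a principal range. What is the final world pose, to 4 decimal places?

step 1: θ'=3.8326 (R=-1.5000) → pose (2.4049, -0.7677, 3.8326)
step 2: θ'=2.8326 (R=-4.0000) → pose (-1.3608, -1.4958, 2.8326)
step 3: θ'=2.5826 (R=-2.5000) → pose (-1.9264, -1.2337, 2.5826)

(-1.9264, -1.2337, 2.5826)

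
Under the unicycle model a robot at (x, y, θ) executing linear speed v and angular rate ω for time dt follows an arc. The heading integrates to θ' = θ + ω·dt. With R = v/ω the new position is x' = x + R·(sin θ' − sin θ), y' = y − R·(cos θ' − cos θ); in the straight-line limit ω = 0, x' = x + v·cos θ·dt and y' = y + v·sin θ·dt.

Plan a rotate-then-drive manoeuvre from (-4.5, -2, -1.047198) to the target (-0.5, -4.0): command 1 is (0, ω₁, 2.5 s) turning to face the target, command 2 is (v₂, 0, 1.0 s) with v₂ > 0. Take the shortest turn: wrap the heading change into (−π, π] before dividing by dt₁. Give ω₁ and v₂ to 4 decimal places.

ω₁ = 0.2334, v₂ = 4.4721

heading to target = atan2(-4−-2, -0.5−-4.5) = -0.4636
Δθ = wrap(-0.4636 − -1.0472) = 0.5836; ω₁ = Δθ/dt₁ = 0.2334
distance = √((-0.5−-4.5)² + (-4−-2)²) = 4.4721; v₂ = distance/dt₂ = 4.4721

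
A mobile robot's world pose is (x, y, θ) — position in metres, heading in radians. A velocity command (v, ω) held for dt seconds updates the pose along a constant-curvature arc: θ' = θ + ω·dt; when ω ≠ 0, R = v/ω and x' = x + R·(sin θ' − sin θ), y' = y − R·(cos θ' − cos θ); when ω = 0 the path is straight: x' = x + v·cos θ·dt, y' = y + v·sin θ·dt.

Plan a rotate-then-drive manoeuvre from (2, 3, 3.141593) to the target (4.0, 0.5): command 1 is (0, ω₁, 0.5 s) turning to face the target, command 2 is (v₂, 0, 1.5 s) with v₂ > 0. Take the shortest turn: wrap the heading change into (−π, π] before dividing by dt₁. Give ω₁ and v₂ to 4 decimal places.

heading to target = atan2(0.5−3, 4−2) = -0.8961
Δθ = wrap(-0.8961 − 3.1416) = 2.2455; ω₁ = Δθ/dt₁ = 4.4911
distance = √((4−2)² + (0.5−3)²) = 3.2016; v₂ = distance/dt₂ = 2.1344

ω₁ = 4.4911, v₂ = 2.1344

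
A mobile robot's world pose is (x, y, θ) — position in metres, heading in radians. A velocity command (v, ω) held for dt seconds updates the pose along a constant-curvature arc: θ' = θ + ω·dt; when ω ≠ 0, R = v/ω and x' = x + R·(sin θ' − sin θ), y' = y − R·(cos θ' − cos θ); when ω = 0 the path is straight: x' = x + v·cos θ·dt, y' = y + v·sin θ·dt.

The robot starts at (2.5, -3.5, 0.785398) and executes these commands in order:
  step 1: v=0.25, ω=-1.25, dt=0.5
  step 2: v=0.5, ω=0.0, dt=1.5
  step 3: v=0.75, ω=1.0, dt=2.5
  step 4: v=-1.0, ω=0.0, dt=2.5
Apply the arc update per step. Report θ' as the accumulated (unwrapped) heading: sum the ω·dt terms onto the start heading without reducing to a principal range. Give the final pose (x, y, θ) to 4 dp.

step 1: θ'=0.1604 (R=-0.2000) → pose (2.6095, -3.4440, 0.1604)
step 2: θ'=0.1604 (straight) → pose (3.3499, -3.3242, 0.1604)
step 3: θ'=2.6604 (R=0.7500) → pose (3.5772, -1.9190, 2.6604)
step 4: θ'=2.6604 (straight) → pose (5.7933, -3.0761, 2.6604)

(5.7933, -3.0761, 2.6604)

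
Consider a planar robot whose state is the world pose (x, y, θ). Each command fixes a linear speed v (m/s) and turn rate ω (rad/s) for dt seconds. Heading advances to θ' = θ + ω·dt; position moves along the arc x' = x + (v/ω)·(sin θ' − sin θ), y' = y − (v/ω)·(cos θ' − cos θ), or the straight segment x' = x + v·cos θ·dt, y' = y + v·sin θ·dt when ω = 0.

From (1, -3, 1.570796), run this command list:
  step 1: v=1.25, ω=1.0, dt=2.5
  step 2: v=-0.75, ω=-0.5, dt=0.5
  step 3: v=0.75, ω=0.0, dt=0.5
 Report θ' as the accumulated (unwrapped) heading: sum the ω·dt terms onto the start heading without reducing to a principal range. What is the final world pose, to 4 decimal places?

step 1: θ'=4.0708 (R=1.2500) → pose (-1.2514, -2.2519, 4.0708)
step 2: θ'=3.8208 (R=1.5000) → pose (-0.9920, -1.9825, 3.8208)
step 3: θ'=3.8208 (straight) → pose (-1.2838, -2.2181, 3.8208)

(-1.2838, -2.2181, 3.8208)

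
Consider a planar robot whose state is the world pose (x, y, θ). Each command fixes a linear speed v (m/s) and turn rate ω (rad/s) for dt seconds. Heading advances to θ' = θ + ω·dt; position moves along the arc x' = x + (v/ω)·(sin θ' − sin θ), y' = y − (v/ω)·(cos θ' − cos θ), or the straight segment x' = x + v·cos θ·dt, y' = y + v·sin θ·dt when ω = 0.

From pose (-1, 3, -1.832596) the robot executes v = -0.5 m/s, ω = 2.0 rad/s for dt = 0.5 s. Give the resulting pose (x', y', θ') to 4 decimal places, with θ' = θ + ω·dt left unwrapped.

(-1.0566, 3.2329, -0.8326)

θ' = -1.8326 + 2.0·0.5 = -0.8326
R = v/ω = -0.5/2.0 = -0.2500
x' = -1 + -0.2500·(sin -0.8326 − sin -1.8326) = -1.0566
y' = 3 − -0.2500·(cos -0.8326 − cos -1.8326) = 3.2329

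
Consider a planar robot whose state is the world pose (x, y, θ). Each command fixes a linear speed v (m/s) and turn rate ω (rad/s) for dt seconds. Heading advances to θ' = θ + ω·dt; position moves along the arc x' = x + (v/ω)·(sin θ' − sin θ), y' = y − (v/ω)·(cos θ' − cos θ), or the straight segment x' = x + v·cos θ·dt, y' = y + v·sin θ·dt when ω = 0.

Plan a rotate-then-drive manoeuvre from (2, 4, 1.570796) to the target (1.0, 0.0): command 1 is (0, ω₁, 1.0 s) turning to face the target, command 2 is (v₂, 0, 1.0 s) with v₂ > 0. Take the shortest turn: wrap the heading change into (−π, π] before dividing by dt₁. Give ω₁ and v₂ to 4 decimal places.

ω₁ = 2.8966, v₂ = 4.1231

heading to target = atan2(0−4, 1−2) = -1.8158
Δθ = wrap(-1.8158 − 1.5708) = 2.8966; ω₁ = Δθ/dt₁ = 2.8966
distance = √((1−2)² + (0−4)²) = 4.1231; v₂ = distance/dt₂ = 4.1231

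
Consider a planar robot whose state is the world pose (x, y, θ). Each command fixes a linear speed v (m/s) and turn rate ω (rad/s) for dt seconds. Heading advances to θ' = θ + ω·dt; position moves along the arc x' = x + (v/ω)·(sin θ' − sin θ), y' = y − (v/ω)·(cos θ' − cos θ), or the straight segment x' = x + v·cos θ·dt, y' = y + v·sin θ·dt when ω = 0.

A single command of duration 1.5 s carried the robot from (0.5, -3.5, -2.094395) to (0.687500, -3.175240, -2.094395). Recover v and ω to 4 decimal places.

Δθ = -2.094395 − -2.094395 = 0.000000
ω = Δθ/dt = 0.000000/1.5 = 0.0000
ω = 0 → v = (Δx·cos θ + Δy·sin θ)/dt = -0.2500

v = -0.2500, ω = 0.0000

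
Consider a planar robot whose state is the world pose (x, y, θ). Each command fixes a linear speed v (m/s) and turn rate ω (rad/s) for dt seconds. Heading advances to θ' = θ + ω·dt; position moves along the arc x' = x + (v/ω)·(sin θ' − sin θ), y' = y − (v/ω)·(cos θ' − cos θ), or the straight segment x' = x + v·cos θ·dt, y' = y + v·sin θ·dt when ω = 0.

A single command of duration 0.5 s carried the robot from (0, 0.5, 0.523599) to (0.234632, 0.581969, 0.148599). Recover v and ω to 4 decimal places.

Δθ = 0.148599 − 0.523599 = -0.375000
ω = Δθ/dt = -0.375000/0.5 = -0.7500
R = Δx/(sin θ' − sin θ) = -0.6667
v = R·ω = -0.6667·-0.7500 = 0.5000

v = 0.5000, ω = -0.7500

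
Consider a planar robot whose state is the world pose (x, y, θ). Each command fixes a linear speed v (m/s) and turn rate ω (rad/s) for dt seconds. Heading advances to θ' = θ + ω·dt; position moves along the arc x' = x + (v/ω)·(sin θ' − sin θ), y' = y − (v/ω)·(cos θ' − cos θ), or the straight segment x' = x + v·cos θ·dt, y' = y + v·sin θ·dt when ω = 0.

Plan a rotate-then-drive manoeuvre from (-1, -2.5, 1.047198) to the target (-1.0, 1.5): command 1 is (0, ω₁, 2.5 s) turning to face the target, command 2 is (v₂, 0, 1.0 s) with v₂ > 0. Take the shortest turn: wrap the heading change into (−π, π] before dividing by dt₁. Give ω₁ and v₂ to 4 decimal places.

ω₁ = 0.2094, v₂ = 4.0000

heading to target = atan2(1.5−-2.5, -1−-1) = 1.5708
Δθ = wrap(1.5708 − 1.0472) = 0.5236; ω₁ = Δθ/dt₁ = 0.2094
distance = √((-1−-1)² + (1.5−-2.5)²) = 4.0000; v₂ = distance/dt₂ = 4.0000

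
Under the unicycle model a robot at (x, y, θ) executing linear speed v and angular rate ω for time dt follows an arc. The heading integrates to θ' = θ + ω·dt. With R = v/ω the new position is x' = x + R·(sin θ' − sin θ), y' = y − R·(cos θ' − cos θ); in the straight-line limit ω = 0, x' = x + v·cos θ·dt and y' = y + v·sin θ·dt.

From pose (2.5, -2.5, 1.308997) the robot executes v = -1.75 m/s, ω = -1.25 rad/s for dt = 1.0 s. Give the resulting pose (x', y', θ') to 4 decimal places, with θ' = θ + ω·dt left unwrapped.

θ' = 1.3090 + -1.25·1.0 = 0.0590
R = v/ω = -1.75/-1.25 = 1.4000
x' = 2.5 + 1.4000·(sin 0.0590 − sin 1.3090) = 1.2303
y' = -2.5 − 1.4000·(cos 0.0590 − cos 1.3090) = -3.5352

(1.2303, -3.5352, 0.0590)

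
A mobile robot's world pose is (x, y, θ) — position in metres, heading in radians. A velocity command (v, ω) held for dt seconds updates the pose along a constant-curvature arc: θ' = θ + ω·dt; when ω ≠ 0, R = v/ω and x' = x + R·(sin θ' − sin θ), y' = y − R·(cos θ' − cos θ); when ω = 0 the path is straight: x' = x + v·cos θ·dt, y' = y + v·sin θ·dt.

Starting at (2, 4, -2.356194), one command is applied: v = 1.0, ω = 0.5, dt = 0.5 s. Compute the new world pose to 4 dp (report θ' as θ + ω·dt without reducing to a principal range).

(1.6941, 3.6062, -2.1062)

θ' = -2.3562 + 0.5·0.5 = -2.1062
R = v/ω = 1.0/0.5 = 2.0000
x' = 2 + 2.0000·(sin -2.1062 − sin -2.3562) = 1.6941
y' = 4 − 2.0000·(cos -2.1062 − cos -2.3562) = 3.6062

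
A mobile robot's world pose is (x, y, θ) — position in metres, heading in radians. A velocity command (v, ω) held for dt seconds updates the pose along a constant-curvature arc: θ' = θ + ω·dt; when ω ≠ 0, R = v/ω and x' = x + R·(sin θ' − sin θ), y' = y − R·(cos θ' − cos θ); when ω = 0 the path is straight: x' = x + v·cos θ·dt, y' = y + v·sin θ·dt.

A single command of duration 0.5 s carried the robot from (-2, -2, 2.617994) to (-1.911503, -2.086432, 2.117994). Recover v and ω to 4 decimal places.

Δθ = 2.117994 − 2.617994 = -0.500000
ω = Δθ/dt = -0.500000/0.5 = -1.0000
R = Δx/(sin θ' − sin θ) = 0.2500
v = R·ω = 0.2500·-1.0000 = -0.2500

v = -0.2500, ω = -1.0000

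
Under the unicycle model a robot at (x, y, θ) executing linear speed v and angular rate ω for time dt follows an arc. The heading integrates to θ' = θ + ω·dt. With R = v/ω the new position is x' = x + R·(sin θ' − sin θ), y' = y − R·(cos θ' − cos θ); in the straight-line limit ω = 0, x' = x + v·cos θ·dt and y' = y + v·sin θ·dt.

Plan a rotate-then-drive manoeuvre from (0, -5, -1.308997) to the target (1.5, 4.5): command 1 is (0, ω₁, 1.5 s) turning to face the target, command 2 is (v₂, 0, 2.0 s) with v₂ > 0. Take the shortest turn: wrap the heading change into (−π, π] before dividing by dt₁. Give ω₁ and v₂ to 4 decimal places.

heading to target = atan2(4.5−-5, 1.5−0) = 1.4142
Δθ = wrap(1.4142 − -1.3090) = 2.7232; ω₁ = Δθ/dt₁ = 1.8155
distance = √((1.5−0)² + (4.5−-5)²) = 9.6177; v₂ = distance/dt₂ = 4.8088

ω₁ = 1.8155, v₂ = 4.8088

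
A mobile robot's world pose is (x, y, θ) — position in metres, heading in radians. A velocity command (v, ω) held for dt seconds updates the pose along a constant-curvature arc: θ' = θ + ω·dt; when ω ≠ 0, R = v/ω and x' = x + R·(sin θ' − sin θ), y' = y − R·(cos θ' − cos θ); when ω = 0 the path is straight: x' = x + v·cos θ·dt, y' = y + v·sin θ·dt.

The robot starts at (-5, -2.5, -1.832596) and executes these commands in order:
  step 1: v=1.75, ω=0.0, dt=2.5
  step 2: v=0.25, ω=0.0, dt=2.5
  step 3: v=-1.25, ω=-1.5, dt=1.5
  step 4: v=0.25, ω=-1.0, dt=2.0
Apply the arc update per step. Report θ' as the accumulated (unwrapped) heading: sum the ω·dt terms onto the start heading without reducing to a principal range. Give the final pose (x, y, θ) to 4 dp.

step 1: θ'=-1.8326 (straight) → pose (-6.1323, -6.7259, -1.8326)
step 2: θ'=-1.8326 (straight) → pose (-6.2941, -7.3296, -1.8326)
step 3: θ'=-4.0826 (R=0.8333) → pose (-4.8157, -7.0545, -4.0826)
step 4: θ'=-6.0826 (R=-0.2500) → pose (-4.6635, -6.6623, -6.0826)

(-4.6635, -6.6623, -6.0826)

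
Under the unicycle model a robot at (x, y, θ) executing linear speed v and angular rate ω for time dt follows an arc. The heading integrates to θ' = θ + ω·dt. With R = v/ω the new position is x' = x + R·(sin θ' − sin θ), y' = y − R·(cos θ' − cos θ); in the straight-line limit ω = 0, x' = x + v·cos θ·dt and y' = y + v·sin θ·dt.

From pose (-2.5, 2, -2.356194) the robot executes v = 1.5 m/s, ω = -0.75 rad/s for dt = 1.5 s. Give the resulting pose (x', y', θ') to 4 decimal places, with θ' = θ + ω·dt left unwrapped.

(-4.5804, 1.5284, -3.4812)

θ' = -2.3562 + -0.75·1.5 = -3.4812
R = v/ω = 1.5/-0.75 = -2.0000
x' = -2.5 + -2.0000·(sin -3.4812 − sin -2.3562) = -4.5804
y' = 2 − -2.0000·(cos -3.4812 − cos -2.3562) = 1.5284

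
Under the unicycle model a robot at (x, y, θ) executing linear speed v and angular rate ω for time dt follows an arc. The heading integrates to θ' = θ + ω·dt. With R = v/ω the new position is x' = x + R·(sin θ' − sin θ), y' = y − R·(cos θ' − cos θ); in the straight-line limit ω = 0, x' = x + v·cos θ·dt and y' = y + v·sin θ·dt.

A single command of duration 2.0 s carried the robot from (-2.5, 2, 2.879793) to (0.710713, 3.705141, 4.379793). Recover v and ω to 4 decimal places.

Δθ = 4.379793 − 2.879793 = 1.500000
ω = Δθ/dt = 1.500000/2.0 = 0.7500
R = Δx/(sin θ' − sin θ) = -2.6667
v = R·ω = -2.6667·0.7500 = -2.0000

v = -2.0000, ω = 0.7500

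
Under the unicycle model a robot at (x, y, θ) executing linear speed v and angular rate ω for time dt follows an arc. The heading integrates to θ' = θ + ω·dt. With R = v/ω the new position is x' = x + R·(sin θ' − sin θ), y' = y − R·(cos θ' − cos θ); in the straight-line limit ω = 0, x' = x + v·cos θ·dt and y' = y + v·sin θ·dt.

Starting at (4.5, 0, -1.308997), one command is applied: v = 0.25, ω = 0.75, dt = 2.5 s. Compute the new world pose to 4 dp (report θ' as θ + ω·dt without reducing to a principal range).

(5.0007, -0.1951, 0.5660)

θ' = -1.3090 + 0.75·2.5 = 0.5660
R = v/ω = 0.25/0.75 = 0.3333
x' = 4.5 + 0.3333·(sin 0.5660 − sin -1.3090) = 5.0007
y' = 0 − 0.3333·(cos 0.5660 − cos -1.3090) = -0.1951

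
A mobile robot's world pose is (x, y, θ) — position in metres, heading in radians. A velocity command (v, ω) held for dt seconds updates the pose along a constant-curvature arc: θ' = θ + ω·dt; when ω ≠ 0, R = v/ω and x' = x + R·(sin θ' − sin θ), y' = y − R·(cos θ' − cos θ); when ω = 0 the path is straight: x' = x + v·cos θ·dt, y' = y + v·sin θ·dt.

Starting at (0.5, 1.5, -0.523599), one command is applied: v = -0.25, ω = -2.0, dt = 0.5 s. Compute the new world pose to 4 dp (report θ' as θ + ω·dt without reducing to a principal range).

(0.4376, 1.6024, -1.5236)

θ' = -0.5236 + -2.0·0.5 = -1.5236
R = v/ω = -0.25/-2.0 = 0.1250
x' = 0.5 + 0.1250·(sin -1.5236 − sin -0.5236) = 0.4376
y' = 1.5 − 0.1250·(cos -1.5236 − cos -0.5236) = 1.6024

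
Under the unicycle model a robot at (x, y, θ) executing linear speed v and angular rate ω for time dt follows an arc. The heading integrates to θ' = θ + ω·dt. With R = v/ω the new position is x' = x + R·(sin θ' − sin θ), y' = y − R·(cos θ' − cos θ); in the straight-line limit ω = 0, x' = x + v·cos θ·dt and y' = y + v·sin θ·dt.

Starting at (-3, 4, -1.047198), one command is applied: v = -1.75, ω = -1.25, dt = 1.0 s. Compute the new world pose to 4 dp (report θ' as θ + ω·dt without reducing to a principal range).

(-2.8342, 5.6299, -2.2972)

θ' = -1.0472 + -1.25·1.0 = -2.2972
R = v/ω = -1.75/-1.25 = 1.4000
x' = -3 + 1.4000·(sin -2.2972 − sin -1.0472) = -2.8342
y' = 4 − 1.4000·(cos -2.2972 − cos -1.0472) = 5.6299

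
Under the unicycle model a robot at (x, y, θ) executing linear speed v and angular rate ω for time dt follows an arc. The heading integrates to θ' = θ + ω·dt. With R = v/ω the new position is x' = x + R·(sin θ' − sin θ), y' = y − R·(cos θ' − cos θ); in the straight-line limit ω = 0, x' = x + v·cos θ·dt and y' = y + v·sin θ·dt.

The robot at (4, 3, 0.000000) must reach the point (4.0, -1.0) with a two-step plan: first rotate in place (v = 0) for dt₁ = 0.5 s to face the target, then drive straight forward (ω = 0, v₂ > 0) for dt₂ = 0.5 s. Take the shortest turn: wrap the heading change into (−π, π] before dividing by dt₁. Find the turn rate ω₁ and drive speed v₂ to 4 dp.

heading to target = atan2(-1−3, 4−4) = -1.5708
Δθ = wrap(-1.5708 − 0.0000) = -1.5708; ω₁ = Δθ/dt₁ = -3.1416
distance = √((4−4)² + (-1−3)²) = 4.0000; v₂ = distance/dt₂ = 8.0000

ω₁ = -3.1416, v₂ = 8.0000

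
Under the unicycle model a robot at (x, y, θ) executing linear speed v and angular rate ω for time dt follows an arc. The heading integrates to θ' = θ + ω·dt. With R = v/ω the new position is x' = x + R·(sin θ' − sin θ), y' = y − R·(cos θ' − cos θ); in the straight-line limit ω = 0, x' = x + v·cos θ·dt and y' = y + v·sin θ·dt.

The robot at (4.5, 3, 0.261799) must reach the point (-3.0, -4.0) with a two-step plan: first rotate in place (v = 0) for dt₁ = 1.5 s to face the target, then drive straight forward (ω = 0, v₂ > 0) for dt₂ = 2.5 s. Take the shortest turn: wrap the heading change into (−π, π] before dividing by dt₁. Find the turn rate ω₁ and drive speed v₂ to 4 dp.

heading to target = atan2(-4−3, -3−4.5) = -2.3907
Δθ = wrap(-2.3907 − 0.2618) = -2.6525; ω₁ = Δθ/dt₁ = -1.7683
distance = √((-3−4.5)² + (-4−3)²) = 10.2591; v₂ = distance/dt₂ = 4.1037

ω₁ = -1.7683, v₂ = 4.1037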